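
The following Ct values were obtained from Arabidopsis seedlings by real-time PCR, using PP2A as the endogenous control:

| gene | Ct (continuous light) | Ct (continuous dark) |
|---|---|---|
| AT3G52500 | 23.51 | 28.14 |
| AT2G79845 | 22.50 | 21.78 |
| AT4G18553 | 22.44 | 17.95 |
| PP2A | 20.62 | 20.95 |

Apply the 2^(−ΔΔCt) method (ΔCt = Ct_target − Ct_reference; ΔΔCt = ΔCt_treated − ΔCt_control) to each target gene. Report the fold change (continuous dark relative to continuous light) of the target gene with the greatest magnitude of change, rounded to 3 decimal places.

28.246

AT3G52500: ΔΔCt = (28.14−20.95) − (23.51−20.62) = 7.19 − 2.89 = 4.30; fold change = 2^-4.30 = 0.051
AT2G79845: ΔΔCt = (21.78−20.95) − (22.50−20.62) = 0.83 − 1.88 = -1.05; fold change = 2^1.05 = 2.071
AT4G18553: ΔΔCt = (17.95−20.95) − (22.44−20.62) = -3.00 − 1.82 = -4.82; fold change = 2^4.82 = 28.246
AT4G18553 has the largest |ΔΔCt| = 4.82.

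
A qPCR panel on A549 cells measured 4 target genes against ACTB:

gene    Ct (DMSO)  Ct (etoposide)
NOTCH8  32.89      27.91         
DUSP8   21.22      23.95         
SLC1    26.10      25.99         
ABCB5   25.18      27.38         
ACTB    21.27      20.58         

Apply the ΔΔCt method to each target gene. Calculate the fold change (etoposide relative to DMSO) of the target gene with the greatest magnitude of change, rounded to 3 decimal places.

NOTCH8: ΔΔCt = (27.91−20.58) − (32.89−21.27) = 7.33 − 11.62 = -4.29; fold change = 2^4.29 = 19.562
DUSP8: ΔΔCt = (23.95−20.58) − (21.22−21.27) = 3.37 − (-0.05) = 3.42; fold change = 2^-3.42 = 0.093
SLC1: ΔΔCt = (25.99−20.58) − (26.10−21.27) = 5.41 − 4.83 = 0.58; fold change = 2^-0.58 = 0.669
ABCB5: ΔΔCt = (27.38−20.58) − (25.18−21.27) = 6.80 − 3.91 = 2.89; fold change = 2^-2.89 = 0.135
NOTCH8 has the largest |ΔΔCt| = 4.29.

19.562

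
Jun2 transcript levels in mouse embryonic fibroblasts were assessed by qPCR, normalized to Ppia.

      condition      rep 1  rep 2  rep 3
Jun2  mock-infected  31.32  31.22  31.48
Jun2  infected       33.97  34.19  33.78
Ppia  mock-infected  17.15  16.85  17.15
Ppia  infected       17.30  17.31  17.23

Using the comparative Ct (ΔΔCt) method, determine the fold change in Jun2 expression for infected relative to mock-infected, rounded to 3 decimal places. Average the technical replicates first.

Mean Ct: Jun2 mock-infected 31.340; Jun2 infected 33.980; Ppia mock-infected 17.050; Ppia infected 17.280
ΔCt(mock-infected) = 31.340 − 17.050 = 14.290
ΔCt(infected) = 33.980 − 17.280 = 16.700
ΔΔCt = 16.700 − 14.290 = 2.410
Fold change = 2^(−2.410) = 0.1882

0.188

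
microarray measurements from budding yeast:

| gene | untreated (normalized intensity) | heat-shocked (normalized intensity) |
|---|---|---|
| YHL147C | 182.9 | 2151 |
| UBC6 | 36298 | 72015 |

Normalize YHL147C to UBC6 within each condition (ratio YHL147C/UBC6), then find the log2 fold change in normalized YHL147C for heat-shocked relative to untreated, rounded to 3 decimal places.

YHL147C/UBC6 (untreated) = 182.9 / 36298 = 0.0050388
YHL147C/UBC6 (heat-shocked) = 2151 / 72015 = 0.029869
Fold change = 0.029869 / 0.0050388 = 5.9277
log2(5.9277) = 2.5675

2.567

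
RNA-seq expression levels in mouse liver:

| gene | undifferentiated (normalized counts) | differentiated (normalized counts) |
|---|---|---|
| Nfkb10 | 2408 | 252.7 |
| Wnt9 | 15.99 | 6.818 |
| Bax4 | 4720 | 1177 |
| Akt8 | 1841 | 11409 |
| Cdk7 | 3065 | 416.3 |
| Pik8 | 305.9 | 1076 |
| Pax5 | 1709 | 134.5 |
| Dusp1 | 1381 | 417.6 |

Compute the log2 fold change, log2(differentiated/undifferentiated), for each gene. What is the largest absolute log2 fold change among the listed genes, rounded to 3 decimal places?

log2(252.7/2408) = -3.252  (Nfkb10)
log2(6.818/15.99) = -1.230  (Wnt9)
log2(1177/4720) = -2.004  (Bax4)
log2(11409/1841) = 2.632  (Akt8)
log2(416.3/3065) = -2.880  (Cdk7)
log2(1076/305.9) = 1.815  (Pik8)
log2(134.5/1709) = -3.667  (Pax5)
log2(417.6/1381) = -1.726  (Dusp1)
The largest magnitude belongs to Pax5.

3.667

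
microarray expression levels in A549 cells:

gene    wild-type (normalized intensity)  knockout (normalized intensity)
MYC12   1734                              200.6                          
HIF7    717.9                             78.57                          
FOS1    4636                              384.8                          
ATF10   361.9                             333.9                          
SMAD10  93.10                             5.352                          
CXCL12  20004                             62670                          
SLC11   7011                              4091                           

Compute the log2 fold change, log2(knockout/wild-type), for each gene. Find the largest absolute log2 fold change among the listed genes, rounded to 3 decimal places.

4.121

log2(200.6/1734) = -3.112  (MYC12)
log2(78.57/717.9) = -3.192  (HIF7)
log2(384.8/4636) = -3.591  (FOS1)
log2(333.9/361.9) = -0.116  (ATF10)
log2(5.352/93.10) = -4.121  (SMAD10)
log2(62670/20004) = 1.647  (CXCL12)
log2(4091/7011) = -0.777  (SLC11)
The largest magnitude belongs to SMAD10.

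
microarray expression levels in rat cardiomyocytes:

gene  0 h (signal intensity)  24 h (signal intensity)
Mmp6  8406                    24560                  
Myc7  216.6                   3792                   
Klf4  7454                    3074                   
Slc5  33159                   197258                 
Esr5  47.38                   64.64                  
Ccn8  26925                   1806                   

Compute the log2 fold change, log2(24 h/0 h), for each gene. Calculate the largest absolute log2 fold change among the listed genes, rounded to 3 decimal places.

log2(24560/8406) = 1.547  (Mmp6)
log2(3792/216.6) = 4.130  (Myc7)
log2(3074/7454) = -1.278  (Klf4)
log2(197258/33159) = 2.573  (Slc5)
log2(64.64/47.38) = 0.448  (Esr5)
log2(1806/26925) = -3.898  (Ccn8)
The largest magnitude belongs to Myc7.

4.130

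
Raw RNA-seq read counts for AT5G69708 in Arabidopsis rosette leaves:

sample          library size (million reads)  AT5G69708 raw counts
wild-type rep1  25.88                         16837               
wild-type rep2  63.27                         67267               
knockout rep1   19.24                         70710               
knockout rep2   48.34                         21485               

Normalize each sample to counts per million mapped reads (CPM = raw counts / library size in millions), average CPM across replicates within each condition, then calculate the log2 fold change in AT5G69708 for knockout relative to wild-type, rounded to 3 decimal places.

1.265

CPM(wild-type rep1) = 16837 / 25.88 = 650.5796
CPM(wild-type rep2) = 67267 / 63.27 = 1063.1737
CPM(knockout rep1) = 70710 / 19.24 = 3675.1559
CPM(knockout rep2) = 21485 / 48.34 = 444.4559
mean CPM(wild-type) = 856.8766; mean CPM(knockout) = 2059.8059
Fold change = 2059.8059 / 856.8766 = 2.40385
log2(2.40385) = 1.2653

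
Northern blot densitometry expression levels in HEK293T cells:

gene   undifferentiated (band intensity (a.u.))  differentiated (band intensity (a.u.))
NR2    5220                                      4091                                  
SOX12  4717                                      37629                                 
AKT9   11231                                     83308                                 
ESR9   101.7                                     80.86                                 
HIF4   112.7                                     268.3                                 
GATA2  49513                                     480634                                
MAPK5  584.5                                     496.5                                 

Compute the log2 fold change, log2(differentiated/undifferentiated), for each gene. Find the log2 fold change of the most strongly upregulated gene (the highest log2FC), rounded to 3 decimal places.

log2(4091/5220) = -0.352  (NR2)
log2(37629/4717) = 2.996  (SOX12)
log2(83308/11231) = 2.891  (AKT9)
log2(80.86/101.7) = -0.331  (ESR9)
log2(268.3/112.7) = 1.251  (HIF4)
log2(480634/49513) = 3.279  (GATA2)
log2(496.5/584.5) = -0.235  (MAPK5)
GATA2 is most strongly upregulated.

3.279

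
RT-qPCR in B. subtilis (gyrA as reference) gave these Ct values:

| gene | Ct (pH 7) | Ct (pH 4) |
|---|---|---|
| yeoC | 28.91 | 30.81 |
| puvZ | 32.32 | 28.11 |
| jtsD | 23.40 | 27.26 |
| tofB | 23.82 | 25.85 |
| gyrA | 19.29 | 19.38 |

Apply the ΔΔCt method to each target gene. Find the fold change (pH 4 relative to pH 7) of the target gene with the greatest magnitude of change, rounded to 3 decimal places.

19.698

yeoC: ΔΔCt = (30.81−19.38) − (28.91−19.29) = 11.43 − 9.62 = 1.81; fold change = 2^-1.81 = 0.285
puvZ: ΔΔCt = (28.11−19.38) − (32.32−19.29) = 8.73 − 13.03 = -4.30; fold change = 2^4.30 = 19.698
jtsD: ΔΔCt = (27.26−19.38) − (23.40−19.29) = 7.88 − 4.11 = 3.77; fold change = 2^-3.77 = 0.073
tofB: ΔΔCt = (25.85−19.38) − (23.82−19.29) = 6.47 − 4.53 = 1.94; fold change = 2^-1.94 = 0.261
puvZ has the largest |ΔΔCt| = 4.30.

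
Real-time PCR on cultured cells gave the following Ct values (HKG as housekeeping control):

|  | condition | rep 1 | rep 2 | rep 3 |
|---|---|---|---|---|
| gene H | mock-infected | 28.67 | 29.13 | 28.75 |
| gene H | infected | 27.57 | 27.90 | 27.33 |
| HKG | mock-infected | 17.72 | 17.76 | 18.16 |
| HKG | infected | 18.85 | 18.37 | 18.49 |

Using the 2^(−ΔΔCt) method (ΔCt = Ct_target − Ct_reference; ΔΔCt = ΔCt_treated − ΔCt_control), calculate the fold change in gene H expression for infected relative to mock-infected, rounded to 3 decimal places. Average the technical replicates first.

3.837

Mean Ct: gene H mock-infected 28.850; gene H infected 27.600; HKG mock-infected 17.880; HKG infected 18.570
ΔCt(mock-infected) = 28.850 − 17.880 = 10.970
ΔCt(infected) = 27.600 − 18.570 = 9.030
ΔΔCt = 9.030 − 10.970 = -1.940
Fold change = 2^(−(-1.940)) = 2^1.940 = 3.8371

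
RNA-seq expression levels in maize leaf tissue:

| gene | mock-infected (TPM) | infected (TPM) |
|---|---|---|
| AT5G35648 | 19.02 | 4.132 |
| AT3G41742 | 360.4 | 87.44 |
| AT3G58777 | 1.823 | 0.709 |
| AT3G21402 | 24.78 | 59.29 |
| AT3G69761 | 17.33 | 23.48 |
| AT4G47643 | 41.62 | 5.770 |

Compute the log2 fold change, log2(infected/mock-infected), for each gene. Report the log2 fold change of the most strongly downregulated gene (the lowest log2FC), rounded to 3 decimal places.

log2(4.132/19.02) = -2.203  (AT5G35648)
log2(87.44/360.4) = -2.043  (AT3G41742)
log2(0.709/1.823) = -1.362  (AT3G58777)
log2(59.29/24.78) = 1.259  (AT3G21402)
log2(23.48/17.33) = 0.438  (AT3G69761)
log2(5.770/41.62) = -2.851  (AT4G47643)
AT4G47643 is most strongly downregulated.

-2.851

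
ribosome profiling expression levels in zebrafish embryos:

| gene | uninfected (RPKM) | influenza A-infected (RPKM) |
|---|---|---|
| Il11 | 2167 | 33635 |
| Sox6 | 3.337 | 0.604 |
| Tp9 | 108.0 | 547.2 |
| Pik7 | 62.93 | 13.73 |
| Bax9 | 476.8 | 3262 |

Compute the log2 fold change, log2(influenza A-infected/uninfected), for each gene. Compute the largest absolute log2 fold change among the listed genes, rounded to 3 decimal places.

log2(33635/2167) = 3.956  (Il11)
log2(0.604/3.337) = -2.466  (Sox6)
log2(547.2/108.0) = 2.341  (Tp9)
log2(13.73/62.93) = -2.196  (Pik7)
log2(3262/476.8) = 2.774  (Bax9)
The largest magnitude belongs to Il11.

3.956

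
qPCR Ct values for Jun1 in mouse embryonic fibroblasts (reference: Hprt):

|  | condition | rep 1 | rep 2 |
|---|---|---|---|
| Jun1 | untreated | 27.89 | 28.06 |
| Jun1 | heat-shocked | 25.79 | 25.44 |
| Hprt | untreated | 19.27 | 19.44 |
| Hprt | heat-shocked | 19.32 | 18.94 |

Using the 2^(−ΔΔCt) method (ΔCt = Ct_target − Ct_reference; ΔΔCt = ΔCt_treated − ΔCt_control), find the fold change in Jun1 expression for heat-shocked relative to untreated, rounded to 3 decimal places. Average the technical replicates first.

4.392

Mean Ct: Jun1 untreated 27.975; Jun1 heat-shocked 25.615; Hprt untreated 19.355; Hprt heat-shocked 19.130
ΔCt(untreated) = 27.975 − 19.355 = 8.620
ΔCt(heat-shocked) = 25.615 − 19.130 = 6.485
ΔΔCt = 6.485 − 8.620 = -2.135
Fold change = 2^(−(-2.135)) = 2^2.135 = 4.3924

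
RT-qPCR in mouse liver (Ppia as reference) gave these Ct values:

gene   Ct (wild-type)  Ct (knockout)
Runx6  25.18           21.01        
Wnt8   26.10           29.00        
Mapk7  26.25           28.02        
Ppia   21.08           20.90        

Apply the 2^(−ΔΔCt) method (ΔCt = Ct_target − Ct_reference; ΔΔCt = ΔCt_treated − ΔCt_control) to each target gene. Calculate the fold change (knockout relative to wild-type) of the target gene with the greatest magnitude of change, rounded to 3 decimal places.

Runx6: ΔΔCt = (21.01−20.90) − (25.18−21.08) = 0.11 − 4.10 = -3.99; fold change = 2^3.99 = 15.889
Wnt8: ΔΔCt = (29.00−20.90) − (26.10−21.08) = 8.10 − 5.02 = 3.08; fold change = 2^-3.08 = 0.118
Mapk7: ΔΔCt = (28.02−20.90) − (26.25−21.08) = 7.12 − 5.17 = 1.95; fold change = 2^-1.95 = 0.259
Runx6 has the largest |ΔΔCt| = 3.99.

15.889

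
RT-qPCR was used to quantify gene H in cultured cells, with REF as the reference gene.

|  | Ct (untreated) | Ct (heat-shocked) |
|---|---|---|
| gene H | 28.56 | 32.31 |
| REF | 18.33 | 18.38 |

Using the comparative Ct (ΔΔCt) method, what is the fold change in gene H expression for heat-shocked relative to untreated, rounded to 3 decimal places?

ΔCt(untreated) = 28.560 − 18.330 = 10.230
ΔCt(heat-shocked) = 32.310 − 18.380 = 13.930
ΔΔCt = 13.930 − 10.230 = 3.700
Fold change = 2^(−3.700) = 0.0769

0.077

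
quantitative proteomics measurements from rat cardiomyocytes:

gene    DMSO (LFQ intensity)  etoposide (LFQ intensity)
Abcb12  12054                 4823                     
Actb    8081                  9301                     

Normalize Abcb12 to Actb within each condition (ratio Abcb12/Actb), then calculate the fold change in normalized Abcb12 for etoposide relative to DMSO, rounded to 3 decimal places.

Abcb12/Actb (DMSO) = 12054 / 8081 = 1.4916
Abcb12/Actb (etoposide) = 4823 / 9301 = 0.51855
Fold change = 0.51855 / 1.4916 = 0.3476

0.348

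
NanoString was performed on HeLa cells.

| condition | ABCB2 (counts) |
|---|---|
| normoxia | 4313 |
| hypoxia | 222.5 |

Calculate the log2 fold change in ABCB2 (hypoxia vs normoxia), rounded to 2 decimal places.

Fold change = 222.5 / 4313 = 0.0516
log2(0.0516) = -4.277

-4.28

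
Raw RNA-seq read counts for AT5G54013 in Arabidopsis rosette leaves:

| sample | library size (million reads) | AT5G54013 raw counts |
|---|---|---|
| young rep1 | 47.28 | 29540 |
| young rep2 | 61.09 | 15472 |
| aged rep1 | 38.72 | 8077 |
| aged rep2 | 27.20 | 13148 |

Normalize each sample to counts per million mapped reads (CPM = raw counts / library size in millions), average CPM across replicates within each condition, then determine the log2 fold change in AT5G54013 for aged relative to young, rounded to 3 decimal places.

-0.344

CPM(young rep1) = 29540 / 47.28 = 624.7885
CPM(young rep2) = 15472 / 61.09 = 253.2657
CPM(aged rep1) = 8077 / 38.72 = 208.6002
CPM(aged rep2) = 13148 / 27.20 = 483.3824
mean CPM(young) = 439.0271; mean CPM(aged) = 345.9913
Fold change = 345.9913 / 439.0271 = 0.78809
log2(0.78809) = -0.3436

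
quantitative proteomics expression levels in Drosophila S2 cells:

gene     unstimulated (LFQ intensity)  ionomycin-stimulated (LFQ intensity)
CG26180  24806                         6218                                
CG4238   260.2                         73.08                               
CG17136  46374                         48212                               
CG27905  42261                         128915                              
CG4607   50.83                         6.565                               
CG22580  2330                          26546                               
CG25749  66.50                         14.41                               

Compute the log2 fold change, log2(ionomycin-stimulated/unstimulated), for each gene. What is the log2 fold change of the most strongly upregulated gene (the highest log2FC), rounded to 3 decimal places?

3.510

log2(6218/24806) = -1.996  (CG26180)
log2(73.08/260.2) = -1.832  (CG4238)
log2(48212/46374) = 0.056  (CG17136)
log2(128915/42261) = 1.609  (CG27905)
log2(6.565/50.83) = -2.953  (CG4607)
log2(26546/2330) = 3.510  (CG22580)
log2(14.41/66.50) = -2.206  (CG25749)
CG22580 is most strongly upregulated.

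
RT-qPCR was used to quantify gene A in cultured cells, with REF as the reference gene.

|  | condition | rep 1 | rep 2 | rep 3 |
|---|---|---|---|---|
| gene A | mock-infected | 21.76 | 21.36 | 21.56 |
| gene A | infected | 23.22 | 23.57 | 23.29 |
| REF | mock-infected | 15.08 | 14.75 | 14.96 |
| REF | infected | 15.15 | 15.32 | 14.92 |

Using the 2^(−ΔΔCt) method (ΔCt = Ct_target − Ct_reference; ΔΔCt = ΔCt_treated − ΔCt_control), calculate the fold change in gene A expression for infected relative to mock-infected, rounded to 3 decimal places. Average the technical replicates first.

Mean Ct: gene A mock-infected 21.560; gene A infected 23.360; REF mock-infected 14.930; REF infected 15.130
ΔCt(mock-infected) = 21.560 − 14.930 = 6.630
ΔCt(infected) = 23.360 − 15.130 = 8.230
ΔΔCt = 8.230 − 6.630 = 1.600
Fold change = 2^(−1.600) = 0.3299

0.330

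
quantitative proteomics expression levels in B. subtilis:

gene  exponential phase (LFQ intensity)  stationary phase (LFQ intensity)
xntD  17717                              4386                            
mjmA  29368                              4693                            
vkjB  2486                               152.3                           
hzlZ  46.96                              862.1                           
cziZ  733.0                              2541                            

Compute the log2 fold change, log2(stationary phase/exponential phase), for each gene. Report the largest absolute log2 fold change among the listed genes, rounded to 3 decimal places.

log2(4386/17717) = -2.014  (xntD)
log2(4693/29368) = -2.646  (mjmA)
log2(152.3/2486) = -4.029  (vkjB)
log2(862.1/46.96) = 4.198  (hzlZ)
log2(2541/733.0) = 1.794  (cziZ)
The largest magnitude belongs to hzlZ.

4.198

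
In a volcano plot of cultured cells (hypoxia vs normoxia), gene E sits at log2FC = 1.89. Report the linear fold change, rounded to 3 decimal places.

Fold change = 2^(1.89) = 3.7064

3.706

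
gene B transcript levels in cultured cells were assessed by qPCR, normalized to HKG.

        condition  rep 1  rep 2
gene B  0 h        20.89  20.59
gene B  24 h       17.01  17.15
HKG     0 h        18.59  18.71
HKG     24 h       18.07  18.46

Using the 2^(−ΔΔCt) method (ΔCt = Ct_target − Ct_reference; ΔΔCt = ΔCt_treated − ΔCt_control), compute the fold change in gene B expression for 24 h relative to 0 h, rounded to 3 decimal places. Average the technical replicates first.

Mean Ct: gene B 0 h 20.740; gene B 24 h 17.080; HKG 0 h 18.650; HKG 24 h 18.265
ΔCt(0 h) = 20.740 − 18.650 = 2.090
ΔCt(24 h) = 17.080 − 18.265 = -1.185
ΔΔCt = -1.185 − 2.090 = -3.275
Fold change = 2^(−(-3.275)) = 2^3.275 = 9.6800

9.680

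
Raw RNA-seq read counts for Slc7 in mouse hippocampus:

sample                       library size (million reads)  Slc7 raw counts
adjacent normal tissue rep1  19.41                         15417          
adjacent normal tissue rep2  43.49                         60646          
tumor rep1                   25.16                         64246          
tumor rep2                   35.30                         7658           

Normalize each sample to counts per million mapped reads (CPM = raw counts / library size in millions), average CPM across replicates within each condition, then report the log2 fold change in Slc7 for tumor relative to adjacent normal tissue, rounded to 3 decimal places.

CPM(adjacent normal tissue rep1) = 15417 / 19.41 = 794.2813
CPM(adjacent normal tissue rep2) = 60646 / 43.49 = 1394.4815
CPM(tumor rep1) = 64246 / 25.16 = 2553.4976
CPM(tumor rep2) = 7658 / 35.30 = 216.9405
mean CPM(adjacent normal tissue) = 1094.3814; mean CPM(tumor) = 1385.2191
Fold change = 1385.2191 / 1094.3814 = 1.26576
log2(1.26576) = 0.3400

0.340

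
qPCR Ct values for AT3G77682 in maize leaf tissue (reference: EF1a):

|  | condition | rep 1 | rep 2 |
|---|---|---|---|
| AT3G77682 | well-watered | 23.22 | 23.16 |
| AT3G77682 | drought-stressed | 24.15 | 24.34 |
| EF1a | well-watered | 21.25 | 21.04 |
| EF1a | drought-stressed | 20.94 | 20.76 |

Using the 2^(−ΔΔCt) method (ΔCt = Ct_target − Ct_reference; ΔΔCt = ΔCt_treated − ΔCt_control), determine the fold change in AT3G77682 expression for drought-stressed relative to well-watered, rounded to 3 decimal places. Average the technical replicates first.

0.392

Mean Ct: AT3G77682 well-watered 23.190; AT3G77682 drought-stressed 24.245; EF1a well-watered 21.145; EF1a drought-stressed 20.850
ΔCt(well-watered) = 23.190 − 21.145 = 2.045
ΔCt(drought-stressed) = 24.245 − 20.850 = 3.395
ΔΔCt = 3.395 − 2.045 = 1.350
Fold change = 2^(−1.350) = 0.3923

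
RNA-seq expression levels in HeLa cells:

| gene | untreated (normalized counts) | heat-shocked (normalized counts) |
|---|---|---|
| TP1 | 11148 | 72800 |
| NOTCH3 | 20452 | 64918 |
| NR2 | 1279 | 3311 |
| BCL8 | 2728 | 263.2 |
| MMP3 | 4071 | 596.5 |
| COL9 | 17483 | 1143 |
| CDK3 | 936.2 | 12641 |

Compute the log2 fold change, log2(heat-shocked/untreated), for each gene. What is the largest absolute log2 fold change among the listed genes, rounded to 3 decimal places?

log2(72800/11148) = 2.707  (TP1)
log2(64918/20452) = 1.666  (NOTCH3)
log2(3311/1279) = 1.372  (NR2)
log2(263.2/2728) = -3.374  (BCL8)
log2(596.5/4071) = -2.771  (MMP3)
log2(1143/17483) = -3.935  (COL9)
log2(12641/936.2) = 3.755  (CDK3)
The largest magnitude belongs to COL9.

3.935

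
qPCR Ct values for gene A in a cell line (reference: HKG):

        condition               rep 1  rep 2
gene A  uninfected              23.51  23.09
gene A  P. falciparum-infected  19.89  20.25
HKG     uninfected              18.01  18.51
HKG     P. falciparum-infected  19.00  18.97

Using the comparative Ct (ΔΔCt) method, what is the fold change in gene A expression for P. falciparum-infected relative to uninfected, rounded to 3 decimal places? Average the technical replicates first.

15.509

Mean Ct: gene A uninfected 23.300; gene A P. falciparum-infected 20.070; HKG uninfected 18.260; HKG P. falciparum-infected 18.985
ΔCt(uninfected) = 23.300 − 18.260 = 5.040
ΔCt(P. falciparum-infected) = 20.070 − 18.985 = 1.085
ΔΔCt = 1.085 − 5.040 = -3.955
Fold change = 2^(−(-3.955)) = 2^3.955 = 15.5086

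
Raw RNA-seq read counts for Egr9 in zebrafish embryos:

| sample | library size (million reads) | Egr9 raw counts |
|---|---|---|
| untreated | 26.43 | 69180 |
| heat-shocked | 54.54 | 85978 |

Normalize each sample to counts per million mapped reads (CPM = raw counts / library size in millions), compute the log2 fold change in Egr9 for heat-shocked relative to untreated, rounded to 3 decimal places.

CPM(untreated) = 69180 / 26.43 = 2617.4801
CPM(heat-shocked) = 85978 / 54.54 = 1576.4210
Fold change = 1576.4210 / 2617.4801 = 0.60227
log2(0.60227) = -0.7315

-0.732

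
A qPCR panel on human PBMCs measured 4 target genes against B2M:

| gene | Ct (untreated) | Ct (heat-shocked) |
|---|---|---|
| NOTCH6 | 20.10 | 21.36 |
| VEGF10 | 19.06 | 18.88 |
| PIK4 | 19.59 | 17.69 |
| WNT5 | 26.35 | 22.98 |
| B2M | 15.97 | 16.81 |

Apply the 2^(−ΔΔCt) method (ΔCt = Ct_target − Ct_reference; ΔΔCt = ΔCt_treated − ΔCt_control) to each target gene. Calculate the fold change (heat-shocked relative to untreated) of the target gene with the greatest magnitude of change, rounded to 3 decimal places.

NOTCH6: ΔΔCt = (21.36−16.81) − (20.10−15.97) = 4.55 − 4.13 = 0.42; fold change = 2^-0.42 = 0.747
VEGF10: ΔΔCt = (18.88−16.81) − (19.06−15.97) = 2.07 − 3.09 = -1.02; fold change = 2^1.02 = 2.028
PIK4: ΔΔCt = (17.69−16.81) − (19.59−15.97) = 0.88 − 3.62 = -2.74; fold change = 2^2.74 = 6.681
WNT5: ΔΔCt = (22.98−16.81) − (26.35−15.97) = 6.17 − 10.38 = -4.21; fold change = 2^4.21 = 18.507
WNT5 has the largest |ΔΔCt| = 4.21.

18.507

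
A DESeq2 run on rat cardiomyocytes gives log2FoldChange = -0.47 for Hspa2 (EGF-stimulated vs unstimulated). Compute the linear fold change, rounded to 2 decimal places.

Fold change = 2^(-0.47) = 0.722

0.72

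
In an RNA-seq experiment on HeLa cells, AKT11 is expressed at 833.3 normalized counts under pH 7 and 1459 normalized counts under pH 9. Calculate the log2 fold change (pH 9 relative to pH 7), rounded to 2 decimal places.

Fold change = 1459 / 833.3 = 1.7509
log2(1.7509) = 0.808

0.81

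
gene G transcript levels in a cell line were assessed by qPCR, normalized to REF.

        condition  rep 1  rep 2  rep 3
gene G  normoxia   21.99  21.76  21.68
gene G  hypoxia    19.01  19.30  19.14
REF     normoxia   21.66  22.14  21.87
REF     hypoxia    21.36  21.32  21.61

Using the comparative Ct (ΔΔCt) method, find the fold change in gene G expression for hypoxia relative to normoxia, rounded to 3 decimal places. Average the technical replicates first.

4.595

Mean Ct: gene G normoxia 21.810; gene G hypoxia 19.150; REF normoxia 21.890; REF hypoxia 21.430
ΔCt(normoxia) = 21.810 − 21.890 = -0.080
ΔCt(hypoxia) = 19.150 − 21.430 = -2.280
ΔΔCt = -2.280 − (-0.080) = -2.200
Fold change = 2^(−(-2.200)) = 2^2.200 = 4.5948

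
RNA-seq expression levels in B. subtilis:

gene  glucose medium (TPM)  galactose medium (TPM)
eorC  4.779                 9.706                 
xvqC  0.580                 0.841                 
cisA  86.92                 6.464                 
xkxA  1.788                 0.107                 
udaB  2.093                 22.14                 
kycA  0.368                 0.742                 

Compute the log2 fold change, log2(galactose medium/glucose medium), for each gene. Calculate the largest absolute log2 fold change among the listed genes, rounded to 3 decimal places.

log2(9.706/4.779) = 1.022  (eorC)
log2(0.841/0.580) = 0.536  (xvqC)
log2(6.464/86.92) = -3.749  (cisA)
log2(0.107/1.788) = -4.063  (xkxA)
log2(22.14/2.093) = 3.403  (udaB)
log2(0.742/0.368) = 1.012  (kycA)
The largest magnitude belongs to xkxA.

4.063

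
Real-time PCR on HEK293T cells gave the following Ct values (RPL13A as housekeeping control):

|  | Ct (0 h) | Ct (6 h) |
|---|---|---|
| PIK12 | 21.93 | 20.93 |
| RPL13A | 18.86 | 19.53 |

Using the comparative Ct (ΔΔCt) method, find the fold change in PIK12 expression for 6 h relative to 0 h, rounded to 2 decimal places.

3.18

ΔCt(0 h) = 21.930 − 18.860 = 3.070
ΔCt(6 h) = 20.930 − 19.530 = 1.400
ΔΔCt = 1.400 − 3.070 = -1.670
Fold change = 2^(−(-1.670)) = 2^1.670 = 3.182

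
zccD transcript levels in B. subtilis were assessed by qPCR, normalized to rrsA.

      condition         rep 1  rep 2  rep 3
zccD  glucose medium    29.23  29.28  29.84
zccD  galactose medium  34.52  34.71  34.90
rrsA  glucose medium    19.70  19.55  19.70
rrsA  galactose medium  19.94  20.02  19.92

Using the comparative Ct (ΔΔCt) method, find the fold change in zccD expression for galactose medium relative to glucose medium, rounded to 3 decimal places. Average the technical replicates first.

Mean Ct: zccD glucose medium 29.450; zccD galactose medium 34.710; rrsA glucose medium 19.650; rrsA galactose medium 19.960
ΔCt(glucose medium) = 29.450 − 19.650 = 9.800
ΔCt(galactose medium) = 34.710 − 19.960 = 14.750
ΔΔCt = 14.750 − 9.800 = 4.950
Fold change = 2^(−4.950) = 0.0324

0.032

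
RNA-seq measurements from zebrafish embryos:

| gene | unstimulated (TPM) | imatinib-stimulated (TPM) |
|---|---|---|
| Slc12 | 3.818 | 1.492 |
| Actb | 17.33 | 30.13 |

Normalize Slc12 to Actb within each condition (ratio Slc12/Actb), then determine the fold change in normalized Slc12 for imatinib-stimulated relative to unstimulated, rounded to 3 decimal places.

0.225

Slc12/Actb (unstimulated) = 3.818 / 17.33 = 0.22031
Slc12/Actb (imatinib-stimulated) = 1.492 / 30.13 = 0.049519
Fold change = 0.049519 / 0.22031 = 0.2248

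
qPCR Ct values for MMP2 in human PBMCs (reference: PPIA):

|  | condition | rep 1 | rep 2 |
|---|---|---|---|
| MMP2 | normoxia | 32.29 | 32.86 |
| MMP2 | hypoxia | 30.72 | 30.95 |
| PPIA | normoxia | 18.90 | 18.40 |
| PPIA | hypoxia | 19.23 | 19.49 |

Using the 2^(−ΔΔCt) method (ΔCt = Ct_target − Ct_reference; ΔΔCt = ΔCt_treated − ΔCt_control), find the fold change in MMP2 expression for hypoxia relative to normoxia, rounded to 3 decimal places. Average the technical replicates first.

5.464

Mean Ct: MMP2 normoxia 32.575; MMP2 hypoxia 30.835; PPIA normoxia 18.650; PPIA hypoxia 19.360
ΔCt(normoxia) = 32.575 − 18.650 = 13.925
ΔCt(hypoxia) = 30.835 − 19.360 = 11.475
ΔΔCt = 11.475 − 13.925 = -2.450
Fold change = 2^(−(-2.450)) = 2^2.450 = 5.4642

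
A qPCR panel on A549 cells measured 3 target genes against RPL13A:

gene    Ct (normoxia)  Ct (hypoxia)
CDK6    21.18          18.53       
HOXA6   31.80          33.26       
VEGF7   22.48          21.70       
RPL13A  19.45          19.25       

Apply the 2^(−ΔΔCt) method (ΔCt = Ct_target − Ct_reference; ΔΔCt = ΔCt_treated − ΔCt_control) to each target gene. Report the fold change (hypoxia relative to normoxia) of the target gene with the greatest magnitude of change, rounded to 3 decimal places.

CDK6: ΔΔCt = (18.53−19.25) − (21.18−19.45) = -0.72 − 1.73 = -2.45; fold change = 2^2.45 = 5.464
HOXA6: ΔΔCt = (33.26−19.25) − (31.80−19.45) = 14.01 − 12.35 = 1.66; fold change = 2^-1.66 = 0.316
VEGF7: ΔΔCt = (21.70−19.25) − (22.48−19.45) = 2.45 − 3.03 = -0.58; fold change = 2^0.58 = 1.495
CDK6 has the largest |ΔΔCt| = 2.45.

5.464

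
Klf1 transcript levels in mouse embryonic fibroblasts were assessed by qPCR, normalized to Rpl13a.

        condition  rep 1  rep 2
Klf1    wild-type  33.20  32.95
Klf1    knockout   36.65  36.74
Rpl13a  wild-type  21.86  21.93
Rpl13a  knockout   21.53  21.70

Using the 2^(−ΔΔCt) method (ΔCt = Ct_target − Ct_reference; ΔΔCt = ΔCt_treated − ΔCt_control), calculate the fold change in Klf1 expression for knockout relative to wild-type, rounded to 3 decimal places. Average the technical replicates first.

0.067

Mean Ct: Klf1 wild-type 33.075; Klf1 knockout 36.695; Rpl13a wild-type 21.895; Rpl13a knockout 21.615
ΔCt(wild-type) = 33.075 − 21.895 = 11.180
ΔCt(knockout) = 36.695 − 21.615 = 15.080
ΔΔCt = 15.080 − 11.180 = 3.900
Fold change = 2^(−3.900) = 0.0670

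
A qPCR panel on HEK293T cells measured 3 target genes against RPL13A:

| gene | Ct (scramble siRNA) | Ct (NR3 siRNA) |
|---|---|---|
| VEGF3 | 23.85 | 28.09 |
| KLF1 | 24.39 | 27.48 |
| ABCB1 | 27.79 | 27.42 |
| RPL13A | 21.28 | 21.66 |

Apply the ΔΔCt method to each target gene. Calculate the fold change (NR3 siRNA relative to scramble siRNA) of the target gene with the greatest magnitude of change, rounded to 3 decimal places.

0.069

VEGF3: ΔΔCt = (28.09−21.66) − (23.85−21.28) = 6.43 − 2.57 = 3.86; fold change = 2^-3.86 = 0.069
KLF1: ΔΔCt = (27.48−21.66) − (24.39−21.28) = 5.82 − 3.11 = 2.71; fold change = 2^-2.71 = 0.153
ABCB1: ΔΔCt = (27.42−21.66) − (27.79−21.28) = 5.76 − 6.51 = -0.75; fold change = 2^0.75 = 1.682
VEGF3 has the largest |ΔΔCt| = 3.86.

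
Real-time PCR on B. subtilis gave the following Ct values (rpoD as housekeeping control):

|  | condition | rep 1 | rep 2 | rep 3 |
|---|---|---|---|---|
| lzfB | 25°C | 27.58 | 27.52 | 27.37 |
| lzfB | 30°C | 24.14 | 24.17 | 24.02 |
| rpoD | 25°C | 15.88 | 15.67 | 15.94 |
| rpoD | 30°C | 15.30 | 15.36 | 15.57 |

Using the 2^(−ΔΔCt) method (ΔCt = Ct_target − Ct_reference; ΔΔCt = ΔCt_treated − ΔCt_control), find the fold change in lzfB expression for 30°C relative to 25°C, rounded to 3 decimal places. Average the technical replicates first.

7.781

Mean Ct: lzfB 25°C 27.490; lzfB 30°C 24.110; rpoD 25°C 15.830; rpoD 30°C 15.410
ΔCt(25°C) = 27.490 − 15.830 = 11.660
ΔCt(30°C) = 24.110 − 15.410 = 8.700
ΔΔCt = 8.700 − 11.660 = -2.960
Fold change = 2^(−(-2.960)) = 2^2.960 = 7.7812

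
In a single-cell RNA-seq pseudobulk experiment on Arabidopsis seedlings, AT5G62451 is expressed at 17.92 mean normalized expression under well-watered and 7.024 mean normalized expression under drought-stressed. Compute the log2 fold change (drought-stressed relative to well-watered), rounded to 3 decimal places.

-1.351

Fold change = 7.024 / 17.92 = 0.3920
log2(0.3920) = -1.3512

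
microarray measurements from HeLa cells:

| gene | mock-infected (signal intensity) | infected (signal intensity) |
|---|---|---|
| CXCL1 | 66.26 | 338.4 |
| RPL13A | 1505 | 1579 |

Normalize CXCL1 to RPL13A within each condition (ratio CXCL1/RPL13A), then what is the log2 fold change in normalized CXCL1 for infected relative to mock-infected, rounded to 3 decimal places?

2.283

CXCL1/RPL13A (mock-infected) = 66.26 / 1505 = 0.044027
CXCL1/RPL13A (infected) = 338.4 / 1579 = 0.21431
Fold change = 0.21431 / 0.044027 = 4.8678
log2(4.8678) = 2.2833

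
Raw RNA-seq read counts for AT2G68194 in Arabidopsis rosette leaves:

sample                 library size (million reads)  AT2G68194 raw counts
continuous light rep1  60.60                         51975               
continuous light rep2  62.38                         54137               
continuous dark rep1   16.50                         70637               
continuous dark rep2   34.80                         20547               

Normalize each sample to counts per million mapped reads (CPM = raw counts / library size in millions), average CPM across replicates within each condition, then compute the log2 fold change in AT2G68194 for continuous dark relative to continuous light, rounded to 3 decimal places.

CPM(continuous light rep1) = 51975 / 60.60 = 857.6733
CPM(continuous light rep2) = 54137 / 62.38 = 867.8583
CPM(continuous dark rep1) = 70637 / 16.50 = 4281.0303
CPM(continuous dark rep2) = 20547 / 34.80 = 590.4310
mean CPM(continuous light) = 862.7658; mean CPM(continuous dark) = 2435.7307
Fold change = 2435.7307 / 862.7658 = 2.82317
log2(2.82317) = 1.4973

1.497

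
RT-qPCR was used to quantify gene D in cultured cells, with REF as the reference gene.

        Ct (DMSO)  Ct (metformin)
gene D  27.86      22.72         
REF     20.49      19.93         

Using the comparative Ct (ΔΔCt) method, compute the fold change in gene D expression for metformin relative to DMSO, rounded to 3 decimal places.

ΔCt(DMSO) = 27.860 − 20.490 = 7.370
ΔCt(metformin) = 22.720 − 19.930 = 2.790
ΔΔCt = 2.790 − 7.370 = -4.580
Fold change = 2^(−(-4.580)) = 2^4.580 = 23.9176

23.918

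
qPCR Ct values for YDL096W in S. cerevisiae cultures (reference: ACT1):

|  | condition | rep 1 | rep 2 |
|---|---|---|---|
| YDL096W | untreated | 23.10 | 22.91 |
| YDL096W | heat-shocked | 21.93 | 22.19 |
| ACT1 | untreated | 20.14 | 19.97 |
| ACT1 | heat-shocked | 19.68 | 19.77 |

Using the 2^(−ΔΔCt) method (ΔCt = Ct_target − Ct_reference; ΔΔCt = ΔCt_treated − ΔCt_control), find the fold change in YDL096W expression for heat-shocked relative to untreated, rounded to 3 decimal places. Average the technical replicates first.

Mean Ct: YDL096W untreated 23.005; YDL096W heat-shocked 22.060; ACT1 untreated 20.055; ACT1 heat-shocked 19.725
ΔCt(untreated) = 23.005 − 20.055 = 2.950
ΔCt(heat-shocked) = 22.060 − 19.725 = 2.335
ΔΔCt = 2.335 − 2.950 = -0.615
Fold change = 2^(−(-0.615)) = 2^0.615 = 1.5316

1.532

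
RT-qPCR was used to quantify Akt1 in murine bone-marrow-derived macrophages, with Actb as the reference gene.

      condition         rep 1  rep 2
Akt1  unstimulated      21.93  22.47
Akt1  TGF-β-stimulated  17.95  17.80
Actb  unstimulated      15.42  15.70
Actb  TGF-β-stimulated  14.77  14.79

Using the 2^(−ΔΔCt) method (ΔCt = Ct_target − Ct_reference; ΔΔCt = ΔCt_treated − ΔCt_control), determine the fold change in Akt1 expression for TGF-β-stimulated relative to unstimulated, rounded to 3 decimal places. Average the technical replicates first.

Mean Ct: Akt1 unstimulated 22.200; Akt1 TGF-β-stimulated 17.875; Actb unstimulated 15.560; Actb TGF-β-stimulated 14.780
ΔCt(unstimulated) = 22.200 − 15.560 = 6.640
ΔCt(TGF-β-stimulated) = 17.875 − 14.780 = 3.095
ΔΔCt = 3.095 − 6.640 = -3.545
Fold change = 2^(−(-3.545)) = 2^3.545 = 11.6722

11.672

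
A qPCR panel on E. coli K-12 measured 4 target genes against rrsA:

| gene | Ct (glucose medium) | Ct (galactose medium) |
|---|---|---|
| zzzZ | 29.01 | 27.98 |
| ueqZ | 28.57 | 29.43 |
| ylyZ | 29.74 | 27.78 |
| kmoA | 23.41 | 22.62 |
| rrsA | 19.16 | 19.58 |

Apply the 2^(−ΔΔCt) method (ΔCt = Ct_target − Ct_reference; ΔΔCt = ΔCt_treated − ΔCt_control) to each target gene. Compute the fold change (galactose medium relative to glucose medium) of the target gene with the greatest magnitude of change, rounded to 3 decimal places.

5.205

zzzZ: ΔΔCt = (27.98−19.58) − (29.01−19.16) = 8.40 − 9.85 = -1.45; fold change = 2^1.45 = 2.732
ueqZ: ΔΔCt = (29.43−19.58) − (28.57−19.16) = 9.85 − 9.41 = 0.44; fold change = 2^-0.44 = 0.737
ylyZ: ΔΔCt = (27.78−19.58) − (29.74−19.16) = 8.20 − 10.58 = -2.38; fold change = 2^2.38 = 5.205
kmoA: ΔΔCt = (22.62−19.58) − (23.41−19.16) = 3.04 − 4.25 = -1.21; fold change = 2^1.21 = 2.313
ylyZ has the largest |ΔΔCt| = 2.38.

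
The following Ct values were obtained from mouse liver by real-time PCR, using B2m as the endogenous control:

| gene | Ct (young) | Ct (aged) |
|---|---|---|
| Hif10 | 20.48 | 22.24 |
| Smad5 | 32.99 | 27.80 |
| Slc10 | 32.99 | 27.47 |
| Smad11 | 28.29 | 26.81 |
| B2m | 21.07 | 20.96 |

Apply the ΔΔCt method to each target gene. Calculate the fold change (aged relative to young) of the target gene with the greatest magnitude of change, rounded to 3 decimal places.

42.518

Hif10: ΔΔCt = (22.24−20.96) − (20.48−21.07) = 1.28 − (-0.59) = 1.87; fold change = 2^-1.87 = 0.274
Smad5: ΔΔCt = (27.80−20.96) − (32.99−21.07) = 6.84 − 11.92 = -5.08; fold change = 2^5.08 = 33.825
Slc10: ΔΔCt = (27.47−20.96) − (32.99−21.07) = 6.51 − 11.92 = -5.41; fold change = 2^5.41 = 42.518
Smad11: ΔΔCt = (26.81−20.96) − (28.29−21.07) = 5.85 − 7.22 = -1.37; fold change = 2^1.37 = 2.585
Slc10 has the largest |ΔΔCt| = 5.41.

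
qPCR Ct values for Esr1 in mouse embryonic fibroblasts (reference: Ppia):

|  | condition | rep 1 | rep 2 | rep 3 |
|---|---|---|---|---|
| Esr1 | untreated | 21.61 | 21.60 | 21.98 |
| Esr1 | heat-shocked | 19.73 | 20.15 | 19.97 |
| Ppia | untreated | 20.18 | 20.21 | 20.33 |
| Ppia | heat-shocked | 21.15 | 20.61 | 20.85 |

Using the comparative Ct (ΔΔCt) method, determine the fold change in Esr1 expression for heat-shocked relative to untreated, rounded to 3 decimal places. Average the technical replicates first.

Mean Ct: Esr1 untreated 21.730; Esr1 heat-shocked 19.950; Ppia untreated 20.240; Ppia heat-shocked 20.870
ΔCt(untreated) = 21.730 − 20.240 = 1.490
ΔCt(heat-shocked) = 19.950 − 20.870 = -0.920
ΔΔCt = -0.920 − 1.490 = -2.410
Fold change = 2^(−(-2.410)) = 2^2.410 = 5.3147

5.315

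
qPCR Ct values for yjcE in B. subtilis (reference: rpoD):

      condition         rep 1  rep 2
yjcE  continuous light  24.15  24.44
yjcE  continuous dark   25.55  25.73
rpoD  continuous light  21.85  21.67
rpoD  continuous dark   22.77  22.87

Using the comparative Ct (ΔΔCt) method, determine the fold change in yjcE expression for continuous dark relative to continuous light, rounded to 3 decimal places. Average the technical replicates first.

0.821

Mean Ct: yjcE continuous light 24.295; yjcE continuous dark 25.640; rpoD continuous light 21.760; rpoD continuous dark 22.820
ΔCt(continuous light) = 24.295 − 21.760 = 2.535
ΔCt(continuous dark) = 25.640 − 22.820 = 2.820
ΔΔCt = 2.820 − 2.535 = 0.285
Fold change = 2^(−0.285) = 0.8207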